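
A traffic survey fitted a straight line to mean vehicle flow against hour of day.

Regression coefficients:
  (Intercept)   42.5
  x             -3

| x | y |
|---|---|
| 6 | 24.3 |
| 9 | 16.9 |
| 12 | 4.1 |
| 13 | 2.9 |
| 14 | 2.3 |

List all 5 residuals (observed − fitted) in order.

-0.2, 1.4, -2.4, -0.6, 1.8

x=6: ŷ = 42.5 − 3·6 = 24.5; e = 24.3 − 24.5 = -0.2
x=9: ŷ = 42.5 − 3·9 = 15.5; e = 16.9 − 15.5 = 1.4
x=12: ŷ = 42.5 − 3·12 = 6.5; e = 4.1 − 6.5 = -2.4
x=13: ŷ = 42.5 − 3·13 = 3.5; e = 2.9 − 3.5 = -0.6
x=14: ŷ = 42.5 − 3·14 = 0.5; e = 2.3 − 0.5 = 1.8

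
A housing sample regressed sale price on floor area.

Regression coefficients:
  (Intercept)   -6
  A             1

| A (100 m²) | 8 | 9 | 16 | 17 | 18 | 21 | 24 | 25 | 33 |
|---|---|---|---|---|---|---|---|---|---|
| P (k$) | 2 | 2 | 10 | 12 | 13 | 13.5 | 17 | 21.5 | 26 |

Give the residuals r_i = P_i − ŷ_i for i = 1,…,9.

0, -1, 0, 1, 1, -1.5, -1, 2.5, -1

A=8: ŷ = -6 + 8 = 2; r = 2 − 2 = 0
A=9: ŷ = -6 + 9 = 3; r = 2 − 3 = -1
A=16: ŷ = -6 + 16 = 10; r = 10 − 10 = 0
A=17: ŷ = -6 + 17 = 11; r = 12 − 11 = 1
A=18: ŷ = -6 + 18 = 12; r = 13 − 12 = 1
A=21: ŷ = -6 + 21 = 15; r = 13.5 − 15 = -1.5
A=24: ŷ = -6 + 24 = 18; r = 17 − 18 = -1
A=25: ŷ = -6 + 25 = 19; r = 21.5 − 19 = 2.5
A=33: ŷ = -6 + 33 = 27; r = 26 − 27 = -1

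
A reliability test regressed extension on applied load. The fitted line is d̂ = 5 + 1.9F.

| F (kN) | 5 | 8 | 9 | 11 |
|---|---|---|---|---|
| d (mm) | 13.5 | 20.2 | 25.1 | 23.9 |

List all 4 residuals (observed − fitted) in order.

F=5: d̂ = 5 + 1.9·5 = 14.5; e = 13.5 − 14.5 = -1
F=8: d̂ = 5 + 1.9·8 = 20.2; e = 20.2 − 20.2 = 0
F=9: d̂ = 5 + 1.9·9 = 22.1; e = 25.1 − 22.1 = 3
F=11: d̂ = 5 + 1.9·11 = 25.9; e = 23.9 − 25.9 = -2

-1, 0, 3, -2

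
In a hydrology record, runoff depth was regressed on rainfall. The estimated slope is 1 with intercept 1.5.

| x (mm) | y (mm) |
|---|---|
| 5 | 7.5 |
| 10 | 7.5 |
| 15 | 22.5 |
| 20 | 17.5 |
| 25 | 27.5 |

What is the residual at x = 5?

r = 1

ŷ = 1.5 + 5 = 6.5
r = 7.5 − 6.5 = 1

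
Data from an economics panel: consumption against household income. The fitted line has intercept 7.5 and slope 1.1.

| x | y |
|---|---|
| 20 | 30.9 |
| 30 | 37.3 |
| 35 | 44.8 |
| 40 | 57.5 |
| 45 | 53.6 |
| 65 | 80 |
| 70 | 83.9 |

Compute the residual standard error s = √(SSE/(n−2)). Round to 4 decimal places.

s = 3.5372

x=20: ŷ = 7.5 + 1.1·20 = 29.5; r = 30.9 − 29.5 = 1.4
x=30: ŷ = 7.5 + 1.1·30 = 40.5; r = 37.3 − 40.5 = -3.2
x=35: ŷ = 7.5 + 1.1·35 = 46; r = 44.8 − 46 = -1.2
x=40: ŷ = 7.5 + 1.1·40 = 51.5; r = 57.5 − 51.5 = 6
x=45: ŷ = 7.5 + 1.1·45 = 57; r = 53.6 − 57 = -3.4
x=65: ŷ = 7.5 + 1.1·65 = 79; r = 80 − 79 = 1
x=70: ŷ = 7.5 + 1.1·70 = 84.5; r = 83.9 − 84.5 = -0.6
SSE = 1.96 + 10.24 + 1.44 + 36 + 11.56 + 1 + 0.36 = 62.56
s = √(62.56/5) = √12.512 ≈ 3.5372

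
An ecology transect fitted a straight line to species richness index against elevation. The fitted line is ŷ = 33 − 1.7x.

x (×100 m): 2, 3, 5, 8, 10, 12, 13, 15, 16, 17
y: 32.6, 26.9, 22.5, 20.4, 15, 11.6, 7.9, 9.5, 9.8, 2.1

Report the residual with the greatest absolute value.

r = 4

x=2: ŷ = 33 − 1.7·2 = 29.6; r = 32.6 − 29.6 = 3
x=3: ŷ = 33 − 1.7·3 = 27.9; r = 26.9 − 27.9 = -1
x=5: ŷ = 33 − 1.7·5 = 24.5; r = 22.5 − 24.5 = -2
x=8: ŷ = 33 − 1.7·8 = 19.4; r = 20.4 − 19.4 = 1
x=10: ŷ = 33 − 1.7·10 = 16; r = 15 − 16 = -1
x=12: ŷ = 33 − 1.7·12 = 12.6; r = 11.6 − 12.6 = -1
x=13: ŷ = 33 − 1.7·13 = 10.9; r = 7.9 − 10.9 = -3
x=15: ŷ = 33 − 1.7·15 = 7.5; r = 9.5 − 7.5 = 2
x=16: ŷ = 33 − 1.7·16 = 5.8; r = 9.8 − 5.8 = 4
x=17: ŷ = 33 − 1.7·17 = 4.1; r = 2.1 − 4.1 = -2
Largest |r| is 4 at x = 16, residual 4.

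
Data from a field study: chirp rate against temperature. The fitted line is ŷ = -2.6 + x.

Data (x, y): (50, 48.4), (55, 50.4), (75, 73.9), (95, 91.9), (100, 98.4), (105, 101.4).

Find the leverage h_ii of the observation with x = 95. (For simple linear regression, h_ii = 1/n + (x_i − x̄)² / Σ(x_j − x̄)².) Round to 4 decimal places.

h = 0.2470

x̄ = (50 + 55 + 75 + 95 + 100 + 105)/6 = 80
Σ(x − x̄)² = 900 + 625 + 25 + 225 + 400 + 625 = 2800
h = 1/6 + (15)²/2800 = 0.166667 + 0.0803571 = 0.2470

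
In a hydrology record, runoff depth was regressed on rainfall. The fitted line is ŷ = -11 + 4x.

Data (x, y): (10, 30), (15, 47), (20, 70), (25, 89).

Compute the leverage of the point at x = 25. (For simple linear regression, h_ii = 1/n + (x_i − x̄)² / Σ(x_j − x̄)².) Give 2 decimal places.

x̄ = (10 + 15 + 20 + 25)/4 = 17.5
Σ(x − x̄)² = 56.25 + 6.25 + 6.25 + 56.25 = 125
h = 1/4 + (7.5)²/125 = 0.25 + 0.45 = 0.70

h = 0.70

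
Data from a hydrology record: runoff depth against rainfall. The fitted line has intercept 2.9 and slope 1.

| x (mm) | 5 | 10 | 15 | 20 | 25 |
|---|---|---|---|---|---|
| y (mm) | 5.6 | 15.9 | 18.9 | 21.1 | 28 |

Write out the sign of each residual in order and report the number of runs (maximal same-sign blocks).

4 runs

x=5: ŷ = 2.9 + 5 = 7.9; r = 5.6 − 7.9 = -2.3
x=10: ŷ = 2.9 + 10 = 12.9; r = 15.9 − 12.9 = 3
x=15: ŷ = 2.9 + 15 = 17.9; r = 18.9 − 17.9 = 1
x=20: ŷ = 2.9 + 20 = 22.9; r = 21.1 − 22.9 = -1.8
x=25: ŷ = 2.9 + 25 = 27.9; r = 28 − 27.9 = 0.1
Signs: − + + − +
Runs: −×1, +×2, −×1, +×1 → 4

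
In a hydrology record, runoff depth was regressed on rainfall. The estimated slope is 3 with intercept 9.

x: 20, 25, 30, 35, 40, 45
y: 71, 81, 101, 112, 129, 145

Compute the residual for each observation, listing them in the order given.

x=20: ŷ = 9 + 3·20 = 69; r = 71 − 69 = 2
x=25: ŷ = 9 + 3·25 = 84; r = 81 − 84 = -3
x=30: ŷ = 9 + 3·30 = 99; r = 101 − 99 = 2
x=35: ŷ = 9 + 3·35 = 114; r = 112 − 114 = -2
x=40: ŷ = 9 + 3·40 = 129; r = 129 − 129 = 0
x=45: ŷ = 9 + 3·45 = 144; r = 145 − 144 = 1

2, -3, 2, -2, 0, 1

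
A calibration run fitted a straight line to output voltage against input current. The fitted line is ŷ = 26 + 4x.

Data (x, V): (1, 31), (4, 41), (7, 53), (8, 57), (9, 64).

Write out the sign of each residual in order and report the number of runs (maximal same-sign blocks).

3 runs

x=1: ŷ = 26 + 4·1 = 30; r = 31 − 30 = 1
x=4: ŷ = 26 + 4·4 = 42; r = 41 − 42 = -1
x=7: ŷ = 26 + 4·7 = 54; r = 53 − 54 = -1
x=8: ŷ = 26 + 4·8 = 58; r = 57 − 58 = -1
x=9: ŷ = 26 + 4·9 = 62; r = 64 − 62 = 2
Signs: + − − − +
Runs: +×1, −×3, +×1 → 3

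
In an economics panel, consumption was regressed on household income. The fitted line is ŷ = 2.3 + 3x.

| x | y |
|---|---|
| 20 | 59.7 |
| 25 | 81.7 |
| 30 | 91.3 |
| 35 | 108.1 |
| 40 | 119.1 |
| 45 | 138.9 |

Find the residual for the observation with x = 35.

ŷ = 2.3 + 3·35 = 107.3
e = 108.1 − 107.3 = 0.8

e = 0.8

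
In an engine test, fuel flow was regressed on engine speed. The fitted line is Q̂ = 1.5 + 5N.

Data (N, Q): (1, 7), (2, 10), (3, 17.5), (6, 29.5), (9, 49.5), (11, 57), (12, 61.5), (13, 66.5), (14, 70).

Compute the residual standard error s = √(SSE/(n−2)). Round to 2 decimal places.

N=1: Q̂ = 1.5 + 5·1 = 6.5; r = 7 − 6.5 = 0.5
N=2: Q̂ = 1.5 + 5·2 = 11.5; r = 10 − 11.5 = -1.5
N=3: Q̂ = 1.5 + 5·3 = 16.5; r = 17.5 − 16.5 = 1
N=6: Q̂ = 1.5 + 5·6 = 31.5; r = 29.5 − 31.5 = -2
N=9: Q̂ = 1.5 + 5·9 = 46.5; r = 49.5 − 46.5 = 3
N=11: Q̂ = 1.5 + 5·11 = 56.5; r = 57 − 56.5 = 0.5
N=12: Q̂ = 1.5 + 5·12 = 61.5; r = 61.5 − 61.5 = 0
N=13: Q̂ = 1.5 + 5·13 = 66.5; r = 66.5 − 66.5 = 0
N=14: Q̂ = 1.5 + 5·14 = 71.5; r = 70 − 71.5 = -1.5
SSE = 0.25 + 2.25 + 1 + 4 + 9 + 0.25 + 0 + 0 + 2.25 = 19
s = √(19/7) = √2.71429 ≈ 1.65

s = 1.65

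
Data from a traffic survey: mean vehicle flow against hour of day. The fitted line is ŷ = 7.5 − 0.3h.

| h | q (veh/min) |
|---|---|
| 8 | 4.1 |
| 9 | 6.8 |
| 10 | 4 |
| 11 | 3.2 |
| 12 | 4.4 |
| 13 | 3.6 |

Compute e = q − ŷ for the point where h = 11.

ŷ = 7.5 − 0.3·11 = 4.2
e = 3.2 − 4.2 = -1

e = -1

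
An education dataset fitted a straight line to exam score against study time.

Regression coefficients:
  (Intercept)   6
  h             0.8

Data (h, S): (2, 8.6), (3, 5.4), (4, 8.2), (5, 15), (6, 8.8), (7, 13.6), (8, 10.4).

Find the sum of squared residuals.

SSE = 48

h=2: ŷ = 6 + 0.8·2 = 7.6; e = 8.6 − 7.6 = 1
h=3: ŷ = 6 + 0.8·3 = 8.4; e = 5.4 − 8.4 = -3
h=4: ŷ = 6 + 0.8·4 = 9.2; e = 8.2 − 9.2 = -1
h=5: ŷ = 6 + 0.8·5 = 10; e = 15 − 10 = 5
h=6: ŷ = 6 + 0.8·6 = 10.8; e = 8.8 − 10.8 = -2
h=7: ŷ = 6 + 0.8·7 = 11.6; e = 13.6 − 11.6 = 2
h=8: ŷ = 6 + 0.8·8 = 12.4; e = 10.4 − 12.4 = -2
SSE = 1 + 9 + 1 + 25 + 4 + 4 + 4 = 48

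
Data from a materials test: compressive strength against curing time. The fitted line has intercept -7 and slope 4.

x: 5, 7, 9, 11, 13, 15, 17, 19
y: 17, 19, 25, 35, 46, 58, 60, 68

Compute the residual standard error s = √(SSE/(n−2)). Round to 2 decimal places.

s = 3.37

x=5: ŷ = -7 + 4·5 = 13; r = 17 − 13 = 4
x=7: ŷ = -7 + 4·7 = 21; r = 19 − 21 = -2
x=9: ŷ = -7 + 4·9 = 29; r = 25 − 29 = -4
x=11: ŷ = -7 + 4·11 = 37; r = 35 − 37 = -2
x=13: ŷ = -7 + 4·13 = 45; r = 46 − 45 = 1
x=15: ŷ = -7 + 4·15 = 53; r = 58 − 53 = 5
x=17: ŷ = -7 + 4·17 = 61; r = 60 − 61 = -1
x=19: ŷ = -7 + 4·19 = 69; r = 68 − 69 = -1
SSE = 16 + 4 + 16 + 4 + 1 + 25 + 1 + 1 = 68
s = √(68/6) = √11.3333 ≈ 3.37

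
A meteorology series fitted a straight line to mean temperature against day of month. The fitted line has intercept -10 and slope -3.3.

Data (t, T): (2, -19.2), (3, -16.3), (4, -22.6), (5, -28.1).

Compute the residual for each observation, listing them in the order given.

t=2: T̂ = -10 − 3.3·2 = -16.6; r = -19.2 − (-16.6) = -2.6
t=3: T̂ = -10 − 3.3·3 = -19.9; r = -16.3 − (-19.9) = 3.6
t=4: T̂ = -10 − 3.3·4 = -23.2; r = -22.6 − (-23.2) = 0.6
t=5: T̂ = -10 − 3.3·5 = -26.5; r = -28.1 − (-26.5) = -1.6

-2.6, 3.6, 0.6, -1.6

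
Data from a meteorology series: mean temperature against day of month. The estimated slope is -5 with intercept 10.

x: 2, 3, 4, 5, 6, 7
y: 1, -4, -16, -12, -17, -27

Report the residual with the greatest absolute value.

x=2: ŷ = 10 − 5·2 = 0; e = 1 − 0 = 1
x=3: ŷ = 10 − 5·3 = -5; e = -4 − (-5) = 1
x=4: ŷ = 10 − 5·4 = -10; e = -16 − (-10) = -6
x=5: ŷ = 10 − 5·5 = -15; e = -12 − (-15) = 3
x=6: ŷ = 10 − 5·6 = -20; e = -17 − (-20) = 3
x=7: ŷ = 10 − 5·7 = -25; e = -27 − (-25) = -2
Largest |e| is 6 at x = 4, residual -6.

e = -6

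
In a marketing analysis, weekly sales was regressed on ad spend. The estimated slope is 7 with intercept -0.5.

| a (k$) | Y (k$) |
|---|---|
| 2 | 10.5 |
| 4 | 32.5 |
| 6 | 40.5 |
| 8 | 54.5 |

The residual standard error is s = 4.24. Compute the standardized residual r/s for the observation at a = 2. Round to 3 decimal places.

-0.708

ŷ = -0.5 + 7·2 = 13.5
r = 10.5 − 13.5 = -3
r/s = -3 / 4.24 = -0.708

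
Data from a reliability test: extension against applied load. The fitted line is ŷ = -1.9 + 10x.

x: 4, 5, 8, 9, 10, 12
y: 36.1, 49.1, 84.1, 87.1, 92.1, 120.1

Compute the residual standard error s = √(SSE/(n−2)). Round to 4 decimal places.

x=4: ŷ = -1.9 + 10·4 = 38.1; e = 36.1 − 38.1 = -2
x=5: ŷ = -1.9 + 10·5 = 48.1; e = 49.1 − 48.1 = 1
x=8: ŷ = -1.9 + 10·8 = 78.1; e = 84.1 − 78.1 = 6
x=9: ŷ = -1.9 + 10·9 = 88.1; e = 87.1 − 88.1 = -1
x=10: ŷ = -1.9 + 10·10 = 98.1; e = 92.1 − 98.1 = -6
x=12: ŷ = -1.9 + 10·12 = 118.1; e = 120.1 − 118.1 = 2
SSE = 4 + 1 + 36 + 1 + 36 + 4 = 82
s = √(82/4) = √20.5 ≈ 4.5277

s = 4.5277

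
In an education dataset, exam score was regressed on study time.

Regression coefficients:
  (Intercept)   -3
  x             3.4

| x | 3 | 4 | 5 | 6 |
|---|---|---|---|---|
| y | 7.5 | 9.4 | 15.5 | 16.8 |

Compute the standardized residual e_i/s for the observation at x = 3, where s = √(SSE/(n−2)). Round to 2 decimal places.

0.21

x=3: ŷ = -3 + 3.4·3 = 7.2; e = 7.5 − 7.2 = 0.3
x=4: ŷ = -3 + 3.4·4 = 10.6; e = 9.4 − 10.6 = -1.2
x=5: ŷ = -3 + 3.4·5 = 14; e = 15.5 − 14 = 1.5
x=6: ŷ = -3 + 3.4·6 = 17.4; e = 16.8 − 17.4 = -0.6
SSE = 0.09 + 1.44 + 2.25 + 0.36 = 4.14
s = √(4.14/2) = 1.43875
e/s = 0.3 / 1.43875 = 0.21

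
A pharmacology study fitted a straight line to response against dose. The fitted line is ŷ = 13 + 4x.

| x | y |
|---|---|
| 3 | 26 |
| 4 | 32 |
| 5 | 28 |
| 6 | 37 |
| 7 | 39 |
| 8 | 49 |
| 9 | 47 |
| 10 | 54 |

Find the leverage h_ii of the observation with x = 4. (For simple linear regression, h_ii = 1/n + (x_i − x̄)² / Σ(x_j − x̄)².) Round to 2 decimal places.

h = 0.27

x̄ = (3 + 4 + 5 + 6 + 7 + 8 + 9 + 10)/8 = 6.5
Σ(x − x̄)² = 12.25 + 6.25 + 2.25 + 0.25 + 0.25 + 2.25 + 6.25 + 12.25 = 42
h = 1/8 + (-2.5)²/42 = 0.125 + 0.14881 = 0.27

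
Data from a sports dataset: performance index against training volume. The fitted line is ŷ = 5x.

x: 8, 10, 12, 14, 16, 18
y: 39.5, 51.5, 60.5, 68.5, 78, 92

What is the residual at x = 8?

e = -0.5

ŷ = 5·8 = 40
e = 39.5 − 40 = -0.5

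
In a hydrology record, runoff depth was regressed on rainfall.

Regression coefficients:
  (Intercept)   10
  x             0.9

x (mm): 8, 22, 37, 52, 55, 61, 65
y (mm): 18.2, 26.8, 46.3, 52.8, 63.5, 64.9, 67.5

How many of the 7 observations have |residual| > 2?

x=8: ŷ = 10 + 0.9·8 = 17.2; e = 18.2 − 17.2 = 1
x=22: ŷ = 10 + 0.9·22 = 29.8; e = 26.8 − 29.8 = -3
x=37: ŷ = 10 + 0.9·37 = 43.3; e = 46.3 − 43.3 = 3
x=52: ŷ = 10 + 0.9·52 = 56.8; e = 52.8 − 56.8 = -4
x=55: ŷ = 10 + 0.9·55 = 59.5; e = 63.5 − 59.5 = 4
x=61: ŷ = 10 + 0.9·61 = 64.9; e = 64.9 − 64.9 = 0
x=65: ŷ = 10 + 0.9·65 = 68.5; e = 67.5 − 68.5 = -1
|e| > 2: x=22 (|e|=3), x=37 (|e|=3), x=52 (|e|=4), x=55 (|e|=4) → 4

4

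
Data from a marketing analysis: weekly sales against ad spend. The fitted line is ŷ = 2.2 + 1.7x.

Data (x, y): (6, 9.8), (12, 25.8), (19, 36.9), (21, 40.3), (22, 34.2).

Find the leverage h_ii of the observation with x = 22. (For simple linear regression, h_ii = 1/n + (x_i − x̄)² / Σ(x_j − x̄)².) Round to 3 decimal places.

x̄ = (6 + 12 + 19 + 21 + 22)/5 = 16
Σ(x − x̄)² = 100 + 16 + 9 + 25 + 36 = 186
h = 1/5 + (6)²/186 = 0.2 + 0.193548 = 0.394

h = 0.394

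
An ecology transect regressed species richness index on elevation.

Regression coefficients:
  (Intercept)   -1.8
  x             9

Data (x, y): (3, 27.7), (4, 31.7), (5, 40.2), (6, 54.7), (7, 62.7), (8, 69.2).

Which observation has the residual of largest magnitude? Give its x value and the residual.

x = 5, r = -3

x=3: ŷ = -1.8 + 9·3 = 25.2; r = 27.7 − 25.2 = 2.5
x=4: ŷ = -1.8 + 9·4 = 34.2; r = 31.7 − 34.2 = -2.5
x=5: ŷ = -1.8 + 9·5 = 43.2; r = 40.2 − 43.2 = -3
x=6: ŷ = -1.8 + 9·6 = 52.2; r = 54.7 − 52.2 = 2.5
x=7: ŷ = -1.8 + 9·7 = 61.2; r = 62.7 − 61.2 = 1.5
x=8: ŷ = -1.8 + 9·8 = 70.2; r = 69.2 − 70.2 = -1
Largest |r| is 3 at x = 5, residual -3.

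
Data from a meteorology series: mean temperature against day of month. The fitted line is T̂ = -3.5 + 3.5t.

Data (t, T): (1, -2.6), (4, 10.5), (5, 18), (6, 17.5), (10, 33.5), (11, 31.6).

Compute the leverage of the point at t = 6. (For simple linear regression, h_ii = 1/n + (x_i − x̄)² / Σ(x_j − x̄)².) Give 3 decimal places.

t̄ = (1 + 4 + 5 + 6 + 10 + 11)/6 = 6.16667
Σ(t − t̄)² = 26.6944 + 4.69444 + 1.36111 + 0.0277778 + 14.6944 + 23.3611 = 70.8333
h = 1/6 + (-0.166667)²/70.8333 = 0.166667 + 0.000392157 = 0.167

h = 0.167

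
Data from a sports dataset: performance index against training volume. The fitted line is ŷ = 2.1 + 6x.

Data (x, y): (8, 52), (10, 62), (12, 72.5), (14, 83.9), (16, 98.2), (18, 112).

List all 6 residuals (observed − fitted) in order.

1.9, -0.1, -1.6, -2.2, 0.1, 1.9

x=8: ŷ = 2.1 + 6·8 = 50.1; e = 52 − 50.1 = 1.9
x=10: ŷ = 2.1 + 6·10 = 62.1; e = 62 − 62.1 = -0.1
x=12: ŷ = 2.1 + 6·12 = 74.1; e = 72.5 − 74.1 = -1.6
x=14: ŷ = 2.1 + 6·14 = 86.1; e = 83.9 − 86.1 = -2.2
x=16: ŷ = 2.1 + 6·16 = 98.1; e = 98.2 − 98.1 = 0.1
x=18: ŷ = 2.1 + 6·18 = 110.1; e = 112 − 110.1 = 1.9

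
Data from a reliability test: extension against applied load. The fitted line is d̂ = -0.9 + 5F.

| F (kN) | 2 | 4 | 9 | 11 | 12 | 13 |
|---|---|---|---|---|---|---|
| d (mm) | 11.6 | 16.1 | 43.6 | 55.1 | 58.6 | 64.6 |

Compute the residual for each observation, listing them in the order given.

2.5, -3, -0.5, 1, -0.5, 0.5

F=2: d̂ = -0.9 + 5·2 = 9.1; r = 11.6 − 9.1 = 2.5
F=4: d̂ = -0.9 + 5·4 = 19.1; r = 16.1 − 19.1 = -3
F=9: d̂ = -0.9 + 5·9 = 44.1; r = 43.6 − 44.1 = -0.5
F=11: d̂ = -0.9 + 5·11 = 54.1; r = 55.1 − 54.1 = 1
F=12: d̂ = -0.9 + 5·12 = 59.1; r = 58.6 − 59.1 = -0.5
F=13: d̂ = -0.9 + 5·13 = 64.1; r = 64.6 − 64.1 = 0.5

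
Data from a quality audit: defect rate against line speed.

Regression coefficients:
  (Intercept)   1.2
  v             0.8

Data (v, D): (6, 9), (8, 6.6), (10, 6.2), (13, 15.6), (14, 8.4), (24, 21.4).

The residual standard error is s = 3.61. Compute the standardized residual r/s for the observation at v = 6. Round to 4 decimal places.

0.8310

D̂ = 1.2 + 0.8·6 = 6
r = 9 − 6 = 3
r/s = 3 / 3.61 = 0.8310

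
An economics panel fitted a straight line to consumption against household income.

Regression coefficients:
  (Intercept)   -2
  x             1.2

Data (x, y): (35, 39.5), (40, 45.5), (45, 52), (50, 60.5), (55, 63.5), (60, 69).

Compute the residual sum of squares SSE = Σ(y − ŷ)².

SSE = 8

x=35: ŷ = -2 + 1.2·35 = 40; r = 39.5 − 40 = -0.5
x=40: ŷ = -2 + 1.2·40 = 46; r = 45.5 − 46 = -0.5
x=45: ŷ = -2 + 1.2·45 = 52; r = 52 − 52 = 0
x=50: ŷ = -2 + 1.2·50 = 58; r = 60.5 − 58 = 2.5
x=55: ŷ = -2 + 1.2·55 = 64; r = 63.5 − 64 = -0.5
x=60: ŷ = -2 + 1.2·60 = 70; r = 69 − 70 = -1
SSE = 0.25 + 0.25 + 0 + 6.25 + 0.25 + 1 = 8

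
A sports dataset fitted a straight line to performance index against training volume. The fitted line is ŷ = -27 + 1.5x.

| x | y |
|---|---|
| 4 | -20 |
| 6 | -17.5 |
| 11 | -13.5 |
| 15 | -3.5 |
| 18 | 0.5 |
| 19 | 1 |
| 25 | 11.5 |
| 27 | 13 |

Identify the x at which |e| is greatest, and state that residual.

x=4: ŷ = -27 + 1.5·4 = -21; e = -20 − (-21) = 1
x=6: ŷ = -27 + 1.5·6 = -18; e = -17.5 − (-18) = 0.5
x=11: ŷ = -27 + 1.5·11 = -10.5; e = -13.5 − (-10.5) = -3
x=15: ŷ = -27 + 1.5·15 = -4.5; e = -3.5 − (-4.5) = 1
x=18: ŷ = -27 + 1.5·18 = 0; e = 0.5 − 0 = 0.5
x=19: ŷ = -27 + 1.5·19 = 1.5; e = 1 − 1.5 = -0.5
x=25: ŷ = -27 + 1.5·25 = 10.5; e = 11.5 − 10.5 = 1
x=27: ŷ = -27 + 1.5·27 = 13.5; e = 13 − 13.5 = -0.5
Largest |e| is 3 at x = 11, residual -3.

x = 11, e = -3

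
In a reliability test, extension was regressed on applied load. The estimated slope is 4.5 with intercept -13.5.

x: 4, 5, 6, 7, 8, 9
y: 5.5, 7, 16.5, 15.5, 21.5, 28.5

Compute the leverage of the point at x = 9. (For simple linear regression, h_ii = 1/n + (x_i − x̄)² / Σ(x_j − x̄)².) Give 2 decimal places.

x̄ = (4 + 5 + 6 + 7 + 8 + 9)/6 = 6.5
Σ(x − x̄)² = 6.25 + 2.25 + 0.25 + 0.25 + 2.25 + 6.25 = 17.5
h = 1/6 + (2.5)²/17.5 = 0.166667 + 0.357143 = 0.52

h = 0.52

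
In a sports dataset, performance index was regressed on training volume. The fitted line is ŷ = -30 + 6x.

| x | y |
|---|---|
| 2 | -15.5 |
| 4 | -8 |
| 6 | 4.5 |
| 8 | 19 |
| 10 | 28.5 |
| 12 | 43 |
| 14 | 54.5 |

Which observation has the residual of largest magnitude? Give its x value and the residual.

x=2: ŷ = -30 + 6·2 = -18; r = -15.5 − (-18) = 2.5
x=4: ŷ = -30 + 6·4 = -6; r = -8 − (-6) = -2
x=6: ŷ = -30 + 6·6 = 6; r = 4.5 − 6 = -1.5
x=8: ŷ = -30 + 6·8 = 18; r = 19 − 18 = 1
x=10: ŷ = -30 + 6·10 = 30; r = 28.5 − 30 = -1.5
x=12: ŷ = -30 + 6·12 = 42; r = 43 − 42 = 1
x=14: ŷ = -30 + 6·14 = 54; r = 54.5 − 54 = 0.5
Largest |r| is 2.5 at x = 2, residual 2.5.

x = 2, r = 2.5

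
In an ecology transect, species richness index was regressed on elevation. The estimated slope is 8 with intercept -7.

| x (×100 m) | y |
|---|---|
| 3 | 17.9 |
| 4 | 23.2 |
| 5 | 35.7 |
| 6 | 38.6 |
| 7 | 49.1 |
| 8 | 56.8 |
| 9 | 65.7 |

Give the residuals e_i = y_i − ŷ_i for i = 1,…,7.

x=3: ŷ = -7 + 8·3 = 17; e = 17.9 − 17 = 0.9
x=4: ŷ = -7 + 8·4 = 25; e = 23.2 − 25 = -1.8
x=5: ŷ = -7 + 8·5 = 33; e = 35.7 − 33 = 2.7
x=6: ŷ = -7 + 8·6 = 41; e = 38.6 − 41 = -2.4
x=7: ŷ = -7 + 8·7 = 49; e = 49.1 − 49 = 0.1
x=8: ŷ = -7 + 8·8 = 57; e = 56.8 − 57 = -0.2
x=9: ŷ = -7 + 8·9 = 65; e = 65.7 − 65 = 0.7

0.9, -1.8, 2.7, -2.4, 0.1, -0.2, 0.7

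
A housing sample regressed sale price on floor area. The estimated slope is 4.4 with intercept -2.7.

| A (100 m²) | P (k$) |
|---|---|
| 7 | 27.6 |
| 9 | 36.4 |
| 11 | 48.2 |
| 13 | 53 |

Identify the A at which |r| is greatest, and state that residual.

A=7: P̂ = -2.7 + 4.4·7 = 28.1; r = 27.6 − 28.1 = -0.5
A=9: P̂ = -2.7 + 4.4·9 = 36.9; r = 36.4 − 36.9 = -0.5
A=11: P̂ = -2.7 + 4.4·11 = 45.7; r = 48.2 − 45.7 = 2.5
A=13: P̂ = -2.7 + 4.4·13 = 54.5; r = 53 − 54.5 = -1.5
Largest |r| is 2.5 at A = 11, residual 2.5.

A = 11, r = 2.5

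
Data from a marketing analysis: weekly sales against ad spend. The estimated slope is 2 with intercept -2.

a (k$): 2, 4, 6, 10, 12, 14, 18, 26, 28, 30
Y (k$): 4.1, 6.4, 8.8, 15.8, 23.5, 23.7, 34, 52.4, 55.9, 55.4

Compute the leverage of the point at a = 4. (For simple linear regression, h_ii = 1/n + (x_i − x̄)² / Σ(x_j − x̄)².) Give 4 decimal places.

h = 0.2301

ā = (2 + 4 + 6 + 10 + 12 + 14 + 18 + 26 + 28 + 30)/10 = 15
Σ(a − ā)² = 169 + 121 + 81 + 25 + 9 + 1 + 9 + 121 + 169 + 225 = 930
h = 1/10 + (-11)²/930 = 0.1 + 0.130108 = 0.2301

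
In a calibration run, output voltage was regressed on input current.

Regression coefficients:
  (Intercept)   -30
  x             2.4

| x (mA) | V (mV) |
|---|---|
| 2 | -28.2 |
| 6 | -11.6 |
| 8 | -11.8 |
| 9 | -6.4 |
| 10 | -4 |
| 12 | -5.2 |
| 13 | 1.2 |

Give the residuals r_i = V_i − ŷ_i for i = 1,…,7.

x=2: ŷ = -30 + 2.4·2 = -25.2; r = -28.2 − (-25.2) = -3
x=6: ŷ = -30 + 2.4·6 = -15.6; r = -11.6 − (-15.6) = 4
x=8: ŷ = -30 + 2.4·8 = -10.8; r = -11.8 − (-10.8) = -1
x=9: ŷ = -30 + 2.4·9 = -8.4; r = -6.4 − (-8.4) = 2
x=10: ŷ = -30 + 2.4·10 = -6; r = -4 − (-6) = 2
x=12: ŷ = -30 + 2.4·12 = -1.2; r = -5.2 − (-1.2) = -4
x=13: ŷ = -30 + 2.4·13 = 1.2; r = 1.2 − 1.2 = 0

-3, 4, -1, 2, 2, -4, 0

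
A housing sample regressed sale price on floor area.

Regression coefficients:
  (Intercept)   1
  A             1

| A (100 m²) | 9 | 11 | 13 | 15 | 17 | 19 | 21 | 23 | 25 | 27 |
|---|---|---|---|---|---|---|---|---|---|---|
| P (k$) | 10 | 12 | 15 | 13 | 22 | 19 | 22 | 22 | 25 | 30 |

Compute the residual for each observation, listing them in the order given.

0, 0, 1, -3, 4, -1, 0, -2, -1, 2

A=9: P̂ = 1 + 9 = 10; e = 10 − 10 = 0
A=11: P̂ = 1 + 11 = 12; e = 12 − 12 = 0
A=13: P̂ = 1 + 13 = 14; e = 15 − 14 = 1
A=15: P̂ = 1 + 15 = 16; e = 13 − 16 = -3
A=17: P̂ = 1 + 17 = 18; e = 22 − 18 = 4
A=19: P̂ = 1 + 19 = 20; e = 19 − 20 = -1
A=21: P̂ = 1 + 21 = 22; e = 22 − 22 = 0
A=23: P̂ = 1 + 23 = 24; e = 22 − 24 = -2
A=25: P̂ = 1 + 25 = 26; e = 25 − 26 = -1
A=27: P̂ = 1 + 27 = 28; e = 30 − 28 = 2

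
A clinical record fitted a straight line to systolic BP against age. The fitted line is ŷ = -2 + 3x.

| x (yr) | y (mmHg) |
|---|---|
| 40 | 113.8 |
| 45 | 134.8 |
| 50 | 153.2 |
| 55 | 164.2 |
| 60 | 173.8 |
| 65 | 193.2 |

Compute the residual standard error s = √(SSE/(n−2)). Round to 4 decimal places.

x=40: ŷ = -2 + 3·40 = 118; e = 113.8 − 118 = -4.2
x=45: ŷ = -2 + 3·45 = 133; e = 134.8 − 133 = 1.8
x=50: ŷ = -2 + 3·50 = 148; e = 153.2 − 148 = 5.2
x=55: ŷ = -2 + 3·55 = 163; e = 164.2 − 163 = 1.2
x=60: ŷ = -2 + 3·60 = 178; e = 173.8 − 178 = -4.2
x=65: ŷ = -2 + 3·65 = 193; e = 193.2 − 193 = 0.2
SSE = 17.64 + 3.24 + 27.04 + 1.44 + 17.64 + 0.04 = 67.04
s = √(67.04/4) = √16.76 ≈ 4.0939

s = 4.0939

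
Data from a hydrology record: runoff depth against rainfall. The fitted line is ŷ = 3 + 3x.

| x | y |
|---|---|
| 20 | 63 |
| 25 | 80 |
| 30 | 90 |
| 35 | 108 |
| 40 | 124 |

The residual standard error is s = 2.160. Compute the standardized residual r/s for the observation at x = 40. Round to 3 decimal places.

0.463

ŷ = 3 + 3·40 = 123
r = 124 − 123 = 1
r/s = 1 / 2.160 = 0.463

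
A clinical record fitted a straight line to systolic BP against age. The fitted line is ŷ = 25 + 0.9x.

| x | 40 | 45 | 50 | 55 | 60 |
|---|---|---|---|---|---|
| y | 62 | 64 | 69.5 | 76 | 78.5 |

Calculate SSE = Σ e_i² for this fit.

x=40: ŷ = 25 + 0.9·40 = 61; e = 62 − 61 = 1
x=45: ŷ = 25 + 0.9·45 = 65.5; e = 64 − 65.5 = -1.5
x=50: ŷ = 25 + 0.9·50 = 70; e = 69.5 − 70 = -0.5
x=55: ŷ = 25 + 0.9·55 = 74.5; e = 76 − 74.5 = 1.5
x=60: ŷ = 25 + 0.9·60 = 79; e = 78.5 − 79 = -0.5
SSE = 1 + 2.25 + 0.25 + 2.25 + 0.25 = 6

SSE = 6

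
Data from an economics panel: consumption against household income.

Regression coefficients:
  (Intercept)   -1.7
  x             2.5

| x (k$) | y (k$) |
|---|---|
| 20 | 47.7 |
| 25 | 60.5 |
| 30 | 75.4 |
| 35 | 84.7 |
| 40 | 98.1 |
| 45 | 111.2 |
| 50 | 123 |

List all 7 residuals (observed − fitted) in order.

x=20: ŷ = -1.7 + 2.5·20 = 48.3; r = 47.7 − 48.3 = -0.6
x=25: ŷ = -1.7 + 2.5·25 = 60.8; r = 60.5 − 60.8 = -0.3
x=30: ŷ = -1.7 + 2.5·30 = 73.3; r = 75.4 − 73.3 = 2.1
x=35: ŷ = -1.7 + 2.5·35 = 85.8; r = 84.7 − 85.8 = -1.1
x=40: ŷ = -1.7 + 2.5·40 = 98.3; r = 98.1 − 98.3 = -0.2
x=45: ŷ = -1.7 + 2.5·45 = 110.8; r = 111.2 − 110.8 = 0.4
x=50: ŷ = -1.7 + 2.5·50 = 123.3; r = 123 − 123.3 = -0.3

-0.6, -0.3, 2.1, -1.1, -0.2, 0.4, -0.3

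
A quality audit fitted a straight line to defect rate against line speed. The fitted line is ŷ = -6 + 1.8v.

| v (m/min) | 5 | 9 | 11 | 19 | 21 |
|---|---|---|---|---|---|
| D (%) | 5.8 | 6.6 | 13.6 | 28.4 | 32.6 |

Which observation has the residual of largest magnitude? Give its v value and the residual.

v = 9, e = -3.6

v=5: ŷ = -6 + 1.8·5 = 3; e = 5.8 − 3 = 2.8
v=9: ŷ = -6 + 1.8·9 = 10.2; e = 6.6 − 10.2 = -3.6
v=11: ŷ = -6 + 1.8·11 = 13.8; e = 13.6 − 13.8 = -0.2
v=19: ŷ = -6 + 1.8·19 = 28.2; e = 28.4 − 28.2 = 0.2
v=21: ŷ = -6 + 1.8·21 = 31.8; e = 32.6 − 31.8 = 0.8
Largest |e| is 3.6 at v = 9, residual -3.6.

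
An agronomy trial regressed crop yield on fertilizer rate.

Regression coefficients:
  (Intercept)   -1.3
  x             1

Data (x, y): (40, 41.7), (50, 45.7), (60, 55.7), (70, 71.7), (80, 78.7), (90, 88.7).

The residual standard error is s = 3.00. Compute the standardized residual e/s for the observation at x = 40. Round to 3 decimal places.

1.000

ŷ = -1.3 + 40 = 38.7
e = 41.7 − 38.7 = 3
e/s = 3 / 3.00 = 1.000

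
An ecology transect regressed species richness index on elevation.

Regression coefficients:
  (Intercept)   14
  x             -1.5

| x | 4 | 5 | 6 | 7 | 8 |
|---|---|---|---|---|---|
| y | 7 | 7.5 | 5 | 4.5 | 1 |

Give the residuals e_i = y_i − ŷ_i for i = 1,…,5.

x=4: ŷ = 14 − 1.5·4 = 8; e = 7 − 8 = -1
x=5: ŷ = 14 − 1.5·5 = 6.5; e = 7.5 − 6.5 = 1
x=6: ŷ = 14 − 1.5·6 = 5; e = 5 − 5 = 0
x=7: ŷ = 14 − 1.5·7 = 3.5; e = 4.5 − 3.5 = 1
x=8: ŷ = 14 − 1.5·8 = 2; e = 1 − 2 = -1

-1, 1, 0, 1, -1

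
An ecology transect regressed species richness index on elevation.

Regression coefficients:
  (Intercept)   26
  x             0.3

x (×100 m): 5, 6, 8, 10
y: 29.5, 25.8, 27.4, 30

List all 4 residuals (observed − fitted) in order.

x=5: ŷ = 26 + 0.3·5 = 27.5; r = 29.5 − 27.5 = 2
x=6: ŷ = 26 + 0.3·6 = 27.8; r = 25.8 − 27.8 = -2
x=8: ŷ = 26 + 0.3·8 = 28.4; r = 27.4 − 28.4 = -1
x=10: ŷ = 26 + 0.3·10 = 29; r = 30 − 29 = 1

2, -2, -1, 1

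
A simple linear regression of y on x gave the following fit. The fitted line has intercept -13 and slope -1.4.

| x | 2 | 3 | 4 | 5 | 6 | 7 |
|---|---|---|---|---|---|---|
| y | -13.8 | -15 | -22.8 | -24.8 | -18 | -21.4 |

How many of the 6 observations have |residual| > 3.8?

2

x=2: ŷ = -13 − 1.4·2 = -15.8; e = -13.8 − (-15.8) = 2
x=3: ŷ = -13 − 1.4·3 = -17.2; e = -15 − (-17.2) = 2.2
x=4: ŷ = -13 − 1.4·4 = -18.6; e = -22.8 − (-18.6) = -4.2
x=5: ŷ = -13 − 1.4·5 = -20; e = -24.8 − (-20) = -4.8
x=6: ŷ = -13 − 1.4·6 = -21.4; e = -18 − (-21.4) = 3.4
x=7: ŷ = -13 − 1.4·7 = -22.8; e = -21.4 − (-22.8) = 1.4
|e| > 3.8: x=4 (|e|=4.2), x=5 (|e|=4.8) → 2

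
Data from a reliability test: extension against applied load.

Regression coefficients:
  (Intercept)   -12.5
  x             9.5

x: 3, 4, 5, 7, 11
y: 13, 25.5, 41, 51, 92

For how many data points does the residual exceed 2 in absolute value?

3

x=3: ŷ = -12.5 + 9.5·3 = 16; r = 13 − 16 = -3
x=4: ŷ = -12.5 + 9.5·4 = 25.5; r = 25.5 − 25.5 = 0
x=5: ŷ = -12.5 + 9.5·5 = 35; r = 41 − 35 = 6
x=7: ŷ = -12.5 + 9.5·7 = 54; r = 51 − 54 = -3
x=11: ŷ = -12.5 + 9.5·11 = 92; r = 92 − 92 = 0
|r| > 2: x=3 (|r|=3), x=5 (|r|=6), x=7 (|r|=3) → 3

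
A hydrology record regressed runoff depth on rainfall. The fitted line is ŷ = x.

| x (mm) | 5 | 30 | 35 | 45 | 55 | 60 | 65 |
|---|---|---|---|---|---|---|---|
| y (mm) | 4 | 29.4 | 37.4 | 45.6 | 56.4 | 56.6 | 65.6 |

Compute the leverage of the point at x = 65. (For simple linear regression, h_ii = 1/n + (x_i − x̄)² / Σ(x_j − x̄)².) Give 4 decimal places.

h = 0.3444

x̄ = (5 + 30 + 35 + 45 + 55 + 60 + 65)/7 = 42.1429
Σ(x − x̄)² = 1379.59 + 147.449 + 51.0204 + 8.16327 + 165.306 + 318.878 + 522.449 = 2592.86
h = 1/7 + (22.8571)²/2592.86 = 0.142857 + 0.201495 = 0.3444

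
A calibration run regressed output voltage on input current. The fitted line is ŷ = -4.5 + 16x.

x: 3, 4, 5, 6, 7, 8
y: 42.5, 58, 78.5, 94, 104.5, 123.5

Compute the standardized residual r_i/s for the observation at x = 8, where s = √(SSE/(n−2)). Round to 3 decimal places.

x=3: ŷ = -4.5 + 16·3 = 43.5; r = 42.5 − 43.5 = -1
x=4: ŷ = -4.5 + 16·4 = 59.5; r = 58 − 59.5 = -1.5
x=5: ŷ = -4.5 + 16·5 = 75.5; r = 78.5 − 75.5 = 3
x=6: ŷ = -4.5 + 16·6 = 91.5; r = 94 − 91.5 = 2.5
x=7: ŷ = -4.5 + 16·7 = 107.5; r = 104.5 − 107.5 = -3
x=8: ŷ = -4.5 + 16·8 = 123.5; r = 123.5 − 123.5 = 0
SSE = 1 + 2.25 + 9 + 6.25 + 9 + 0 = 27.5
s = √(27.5/4) = 2.62202
r/s = 0 / 2.62202 = 0.000

0.000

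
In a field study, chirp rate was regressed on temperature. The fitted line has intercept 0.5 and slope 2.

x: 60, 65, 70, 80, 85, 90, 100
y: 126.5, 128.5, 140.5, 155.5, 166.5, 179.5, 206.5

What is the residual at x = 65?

ŷ = 0.5 + 2·65 = 130.5
r = 128.5 − 130.5 = -2

r = -2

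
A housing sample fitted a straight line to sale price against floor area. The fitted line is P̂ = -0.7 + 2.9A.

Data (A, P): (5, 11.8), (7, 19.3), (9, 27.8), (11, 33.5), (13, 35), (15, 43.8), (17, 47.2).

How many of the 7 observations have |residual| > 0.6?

6

A=5: P̂ = -0.7 + 2.9·5 = 13.8; e = 11.8 − 13.8 = -2
A=7: P̂ = -0.7 + 2.9·7 = 19.6; e = 19.3 − 19.6 = -0.3
A=9: P̂ = -0.7 + 2.9·9 = 25.4; e = 27.8 − 25.4 = 2.4
A=11: P̂ = -0.7 + 2.9·11 = 31.2; e = 33.5 − 31.2 = 2.3
A=13: P̂ = -0.7 + 2.9·13 = 37; e = 35 − 37 = -2
A=15: P̂ = -0.7 + 2.9·15 = 42.8; e = 43.8 − 42.8 = 1
A=17: P̂ = -0.7 + 2.9·17 = 48.6; e = 47.2 − 48.6 = -1.4
|e| > 0.6: A=5 (|e|=2), A=9 (|e|=2.4), A=11 (|e|=2.3), A=13 (|e|=2), A=15 (|e|=1), A=17 (|e|=1.4) → 6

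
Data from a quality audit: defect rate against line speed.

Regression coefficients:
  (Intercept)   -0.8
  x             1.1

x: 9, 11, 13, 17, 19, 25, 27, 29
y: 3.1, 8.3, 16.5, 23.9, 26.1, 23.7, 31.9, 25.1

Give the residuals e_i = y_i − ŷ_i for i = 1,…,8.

x=9: ŷ = -0.8 + 1.1·9 = 9.1; e = 3.1 − 9.1 = -6
x=11: ŷ = -0.8 + 1.1·11 = 11.3; e = 8.3 − 11.3 = -3
x=13: ŷ = -0.8 + 1.1·13 = 13.5; e = 16.5 − 13.5 = 3
x=17: ŷ = -0.8 + 1.1·17 = 17.9; e = 23.9 − 17.9 = 6
x=19: ŷ = -0.8 + 1.1·19 = 20.1; e = 26.1 − 20.1 = 6
x=25: ŷ = -0.8 + 1.1·25 = 26.7; e = 23.7 − 26.7 = -3
x=27: ŷ = -0.8 + 1.1·27 = 28.9; e = 31.9 − 28.9 = 3
x=29: ŷ = -0.8 + 1.1·29 = 31.1; e = 25.1 − 31.1 = -6

-6, -3, 3, 6, 6, -3, 3, -6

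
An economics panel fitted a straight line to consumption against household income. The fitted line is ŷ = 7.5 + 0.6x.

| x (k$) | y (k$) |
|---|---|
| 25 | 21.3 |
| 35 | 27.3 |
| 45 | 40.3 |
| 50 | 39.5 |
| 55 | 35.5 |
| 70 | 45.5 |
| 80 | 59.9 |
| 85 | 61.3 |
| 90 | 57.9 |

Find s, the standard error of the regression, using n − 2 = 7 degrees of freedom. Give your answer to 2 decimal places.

x=25: ŷ = 7.5 + 0.6·25 = 22.5; r = 21.3 − 22.5 = -1.2
x=35: ŷ = 7.5 + 0.6·35 = 28.5; r = 27.3 − 28.5 = -1.2
x=45: ŷ = 7.5 + 0.6·45 = 34.5; r = 40.3 − 34.5 = 5.8
x=50: ŷ = 7.5 + 0.6·50 = 37.5; r = 39.5 − 37.5 = 2
x=55: ŷ = 7.5 + 0.6·55 = 40.5; r = 35.5 − 40.5 = -5
x=70: ŷ = 7.5 + 0.6·70 = 49.5; r = 45.5 − 49.5 = -4
x=80: ŷ = 7.5 + 0.6·80 = 55.5; r = 59.9 − 55.5 = 4.4
x=85: ŷ = 7.5 + 0.6·85 = 58.5; r = 61.3 − 58.5 = 2.8
x=90: ŷ = 7.5 + 0.6·90 = 61.5; r = 57.9 − 61.5 = -3.6
SSE = 1.44 + 1.44 + 33.64 + 4 + 25 + 16 + 19.36 + 7.84 + 12.96 = 121.68
s = √(121.68/7) = √17.3829 ≈ 4.17

s = 4.17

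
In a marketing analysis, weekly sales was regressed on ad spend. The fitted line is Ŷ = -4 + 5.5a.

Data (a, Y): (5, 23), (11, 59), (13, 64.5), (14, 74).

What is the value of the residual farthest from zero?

a=5: Ŷ = -4 + 5.5·5 = 23.5; e = 23 − 23.5 = -0.5
a=11: Ŷ = -4 + 5.5·11 = 56.5; e = 59 − 56.5 = 2.5
a=13: Ŷ = -4 + 5.5·13 = 67.5; e = 64.5 − 67.5 = -3
a=14: Ŷ = -4 + 5.5·14 = 73; e = 74 − 73 = 1
Largest |e| is 3 at a = 13, residual -3.

e = -3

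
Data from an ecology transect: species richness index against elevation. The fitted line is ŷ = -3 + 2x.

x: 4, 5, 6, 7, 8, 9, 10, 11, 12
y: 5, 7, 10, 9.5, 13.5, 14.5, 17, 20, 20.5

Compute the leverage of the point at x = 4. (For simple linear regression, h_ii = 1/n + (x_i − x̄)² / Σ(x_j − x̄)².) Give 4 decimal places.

h = 0.3778

x̄ = (4 + 5 + 6 + 7 + 8 + 9 + 10 + 11 + 12)/9 = 8
Σ(x − x̄)² = 16 + 9 + 4 + 1 + 0 + 1 + 4 + 9 + 16 = 60
h = 1/9 + (-4)²/60 = 0.111111 + 0.266667 = 0.3778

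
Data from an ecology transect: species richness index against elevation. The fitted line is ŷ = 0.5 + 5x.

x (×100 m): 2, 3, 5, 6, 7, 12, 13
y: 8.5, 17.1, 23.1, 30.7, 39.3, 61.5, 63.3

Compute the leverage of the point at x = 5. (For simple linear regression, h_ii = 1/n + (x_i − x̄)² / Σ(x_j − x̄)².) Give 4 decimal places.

x̄ = (2 + 3 + 5 + 6 + 7 + 12 + 13)/7 = 6.85714
Σ(x − x̄)² = 23.5918 + 14.8776 + 3.44898 + 0.734694 + 0.0204082 + 26.449 + 37.7347 = 106.857
h = 1/7 + (-1.85714)²/106.857 = 0.142857 + 0.0322765 = 0.1751

h = 0.1751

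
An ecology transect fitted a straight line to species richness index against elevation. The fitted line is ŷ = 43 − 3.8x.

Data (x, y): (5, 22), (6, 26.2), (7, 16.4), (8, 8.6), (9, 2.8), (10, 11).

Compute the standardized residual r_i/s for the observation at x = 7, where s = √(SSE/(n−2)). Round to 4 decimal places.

0.0000

x=5: ŷ = 43 − 3.8·5 = 24; r = 22 − 24 = -2
x=6: ŷ = 43 − 3.8·6 = 20.2; r = 26.2 − 20.2 = 6
x=7: ŷ = 43 − 3.8·7 = 16.4; r = 16.4 − 16.4 = 0
x=8: ŷ = 43 − 3.8·8 = 12.6; r = 8.6 − 12.6 = -4
x=9: ŷ = 43 − 3.8·9 = 8.8; r = 2.8 − 8.8 = -6
x=10: ŷ = 43 − 3.8·10 = 5; r = 11 − 5 = 6
SSE = 4 + 36 + 0 + 16 + 36 + 36 = 128
s = √(128/4) = 5.65685
r/s = 0 / 5.65685 = 0.0000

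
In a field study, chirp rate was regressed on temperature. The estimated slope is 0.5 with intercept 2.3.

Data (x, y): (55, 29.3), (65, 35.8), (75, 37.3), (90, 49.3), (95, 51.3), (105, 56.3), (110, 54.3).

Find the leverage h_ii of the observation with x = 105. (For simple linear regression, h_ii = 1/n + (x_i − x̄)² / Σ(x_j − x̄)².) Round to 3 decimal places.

x̄ = (55 + 65 + 75 + 90 + 95 + 105 + 110)/7 = 85
Σ(x − x̄)² = 900 + 400 + 100 + 25 + 100 + 400 + 625 = 2550
h = 1/7 + (20)²/2550 = 0.142857 + 0.156863 = 0.300

h = 0.300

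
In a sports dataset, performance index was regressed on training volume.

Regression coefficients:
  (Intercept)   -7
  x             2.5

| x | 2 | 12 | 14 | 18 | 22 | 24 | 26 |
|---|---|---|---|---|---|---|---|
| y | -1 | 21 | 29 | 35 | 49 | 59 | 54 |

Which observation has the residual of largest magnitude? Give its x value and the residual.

x = 24, r = 6

x=2: ŷ = -7 + 2.5·2 = -2; r = -1 − (-2) = 1
x=12: ŷ = -7 + 2.5·12 = 23; r = 21 − 23 = -2
x=14: ŷ = -7 + 2.5·14 = 28; r = 29 − 28 = 1
x=18: ŷ = -7 + 2.5·18 = 38; r = 35 − 38 = -3
x=22: ŷ = -7 + 2.5·22 = 48; r = 49 − 48 = 1
x=24: ŷ = -7 + 2.5·24 = 53; r = 59 − 53 = 6
x=26: ŷ = -7 + 2.5·26 = 58; r = 54 − 58 = -4
Largest |r| is 6 at x = 24, residual 6.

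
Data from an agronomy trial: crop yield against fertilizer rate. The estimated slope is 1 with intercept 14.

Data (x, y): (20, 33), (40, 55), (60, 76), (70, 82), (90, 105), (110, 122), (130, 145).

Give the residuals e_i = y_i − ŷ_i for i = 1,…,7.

x=20: ŷ = 14 + 20 = 34; e = 33 − 34 = -1
x=40: ŷ = 14 + 40 = 54; e = 55 − 54 = 1
x=60: ŷ = 14 + 60 = 74; e = 76 − 74 = 2
x=70: ŷ = 14 + 70 = 84; e = 82 − 84 = -2
x=90: ŷ = 14 + 90 = 104; e = 105 − 104 = 1
x=110: ŷ = 14 + 110 = 124; e = 122 − 124 = -2
x=130: ŷ = 14 + 130 = 144; e = 145 − 144 = 1

-1, 1, 2, -2, 1, -2, 1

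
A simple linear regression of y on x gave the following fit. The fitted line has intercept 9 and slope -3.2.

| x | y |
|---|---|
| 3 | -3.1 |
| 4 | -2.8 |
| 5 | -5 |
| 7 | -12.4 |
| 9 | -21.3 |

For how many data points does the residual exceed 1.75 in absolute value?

2

x=3: ŷ = 9 − 3.2·3 = -0.6; r = -3.1 − (-0.6) = -2.5
x=4: ŷ = 9 − 3.2·4 = -3.8; r = -2.8 − (-3.8) = 1
x=5: ŷ = 9 − 3.2·5 = -7; r = -5 − (-7) = 2
x=7: ŷ = 9 − 3.2·7 = -13.4; r = -12.4 − (-13.4) = 1
x=9: ŷ = 9 − 3.2·9 = -19.8; r = -21.3 − (-19.8) = -1.5
|r| > 1.75: x=3 (|r|=2.5), x=5 (|r|=2) → 2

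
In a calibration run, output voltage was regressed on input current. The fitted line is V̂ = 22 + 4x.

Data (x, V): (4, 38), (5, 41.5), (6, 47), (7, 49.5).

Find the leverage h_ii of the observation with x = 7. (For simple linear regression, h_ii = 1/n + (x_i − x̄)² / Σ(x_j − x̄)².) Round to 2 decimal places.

x̄ = (4 + 5 + 6 + 7)/4 = 5.5
Σ(x − x̄)² = 2.25 + 0.25 + 0.25 + 2.25 = 5
h = 1/4 + (1.5)²/5 = 0.25 + 0.45 = 0.70

h = 0.70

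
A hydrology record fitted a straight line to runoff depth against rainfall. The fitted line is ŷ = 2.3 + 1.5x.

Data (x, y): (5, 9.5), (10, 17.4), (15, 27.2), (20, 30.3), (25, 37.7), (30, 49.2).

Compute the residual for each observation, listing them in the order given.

x=5: ŷ = 2.3 + 1.5·5 = 9.8; r = 9.5 − 9.8 = -0.3
x=10: ŷ = 2.3 + 1.5·10 = 17.3; r = 17.4 − 17.3 = 0.1
x=15: ŷ = 2.3 + 1.5·15 = 24.8; r = 27.2 − 24.8 = 2.4
x=20: ŷ = 2.3 + 1.5·20 = 32.3; r = 30.3 − 32.3 = -2
x=25: ŷ = 2.3 + 1.5·25 = 39.8; r = 37.7 − 39.8 = -2.1
x=30: ŷ = 2.3 + 1.5·30 = 47.3; r = 49.2 − 47.3 = 1.9

-0.3, 0.1, 2.4, -2, -2.1, 1.9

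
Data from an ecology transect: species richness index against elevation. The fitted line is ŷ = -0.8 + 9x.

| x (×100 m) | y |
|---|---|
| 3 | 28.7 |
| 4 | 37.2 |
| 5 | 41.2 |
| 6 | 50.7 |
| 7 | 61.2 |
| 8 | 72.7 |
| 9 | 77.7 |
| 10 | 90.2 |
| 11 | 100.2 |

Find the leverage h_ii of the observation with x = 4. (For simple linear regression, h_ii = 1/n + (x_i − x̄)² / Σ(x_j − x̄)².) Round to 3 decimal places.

h = 0.261

x̄ = (3 + 4 + 5 + 6 + 7 + 8 + 9 + 10 + 11)/9 = 7
Σ(x − x̄)² = 16 + 9 + 4 + 1 + 0 + 1 + 4 + 9 + 16 = 60
h = 1/9 + (-3)²/60 = 0.111111 + 0.15 = 0.261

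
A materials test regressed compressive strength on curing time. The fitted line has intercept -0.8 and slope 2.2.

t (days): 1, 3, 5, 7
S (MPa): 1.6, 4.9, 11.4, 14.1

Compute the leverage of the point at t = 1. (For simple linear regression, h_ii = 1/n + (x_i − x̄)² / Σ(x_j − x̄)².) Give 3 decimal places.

h = 0.700

t̄ = (1 + 3 + 5 + 7)/4 = 4
Σ(t − t̄)² = 9 + 1 + 1 + 9 = 20
h = 1/4 + (-3)²/20 = 0.25 + 0.45 = 0.700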